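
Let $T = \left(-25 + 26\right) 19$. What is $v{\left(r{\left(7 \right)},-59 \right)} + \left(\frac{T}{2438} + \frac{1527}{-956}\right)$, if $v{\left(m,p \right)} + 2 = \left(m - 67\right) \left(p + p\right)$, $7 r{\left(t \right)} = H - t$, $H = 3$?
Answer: $\frac{65014344883}{8157548} \approx 7969.8$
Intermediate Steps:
$r{\left(t \right)} = \frac{3}{7} - \frac{t}{7}$ ($r{\left(t \right)} = \frac{3 - t}{7} = \frac{3}{7} - \frac{t}{7}$)
$T = 19$ ($T = 1 \cdot 19 = 19$)
$v{\left(m,p \right)} = -2 + 2 p \left(-67 + m\right)$ ($v{\left(m,p \right)} = -2 + \left(m - 67\right) \left(p + p\right) = -2 + \left(-67 + m\right) 2 p = -2 + 2 p \left(-67 + m\right)$)
$v{\left(r{\left(7 \right)},-59 \right)} + \left(\frac{T}{2438} + \frac{1527}{-956}\right) = \left(-2 - -7906 + 2 \left(\frac{3}{7} - 1\right) \left(-59\right)\right) + \left(\frac{19}{2438} + \frac{1527}{-956}\right) = \left(-2 + 7906 + 2 \left(\frac{3}{7} - 1\right) \left(-59\right)\right) + \left(19 \cdot \frac{1}{2438} + 1527 \left(- \frac{1}{956}\right)\right) = \left(-2 + 7906 + 2 \left(- \frac{4}{7}\right) \left(-59\right)\right) + \left(\frac{19}{2438} - \frac{1527}{956}\right) = \left(-2 + 7906 + \frac{472}{7}\right) - \frac{1852331}{1165364} = \frac{55800}{7} - \frac{1852331}{1165364} = \frac{65014344883}{8157548}$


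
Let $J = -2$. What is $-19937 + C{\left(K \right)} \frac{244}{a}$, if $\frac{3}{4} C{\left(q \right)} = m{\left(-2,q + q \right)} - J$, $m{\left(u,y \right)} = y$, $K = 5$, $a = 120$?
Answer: $- \frac{298567}{15} \approx -19904.0$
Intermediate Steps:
$C{\left(q \right)} = \frac{8}{3} + \frac{8 q}{3}$ ($C{\left(q \right)} = \frac{4 \left(\left(q + q\right) - -2\right)}{3} = \frac{4 \left(2 q + 2\right)}{3} = \frac{4 \left(2 + 2 q\right)}{3} = \frac{8}{3} + \frac{8 q}{3}$)
$-19937 + C{\left(K \right)} \frac{244}{a} = -19937 + \left(\frac{8}{3} + \frac{8}{3} \cdot 5\right) \frac{244}{120} = -19937 + \left(\frac{8}{3} + \frac{40}{3}\right) 244 \cdot \frac{1}{120} = -19937 + 16 \cdot \frac{61}{30} = -19937 + \frac{488}{15} = - \frac{298567}{15}$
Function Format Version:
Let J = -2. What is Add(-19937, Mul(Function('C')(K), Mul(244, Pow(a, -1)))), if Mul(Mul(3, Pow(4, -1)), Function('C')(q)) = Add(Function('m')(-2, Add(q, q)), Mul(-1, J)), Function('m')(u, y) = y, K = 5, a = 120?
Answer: Rational(-298567, 15) ≈ -19904.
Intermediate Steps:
Function('C')(q) = Add(Rational(8, 3), Mul(Rational(8, 3), q)) (Function('C')(q) = Mul(Rational(4, 3), Add(Add(q, q), Mul(-1, -2))) = Mul(Rational(4, 3), Add(Mul(2, q), 2)) = Mul(Rational(4, 3), Add(2, Mul(2, q))) = Add(Rational(8, 3), Mul(Rational(8, 3), q)))
Add(-19937, Mul(Function('C')(K), Mul(244, Pow(a, -1)))) = Add(-19937, Mul(Add(Rational(8, 3), Mul(Rational(8, 3), 5)), Mul(244, Pow(120, -1)))) = Add(-19937, Mul(Add(Rational(8, 3), Rational(40, 3)), Mul(244, Rational(1, 120)))) = Add(-19937, Mul(16, Rational(61, 30))) = Add(-19937, Rational(488, 15)) = Rational(-298567, 15)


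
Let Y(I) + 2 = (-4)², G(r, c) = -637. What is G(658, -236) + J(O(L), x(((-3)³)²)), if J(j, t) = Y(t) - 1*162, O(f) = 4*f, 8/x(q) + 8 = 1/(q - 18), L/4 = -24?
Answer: -785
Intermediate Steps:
Y(I) = 14 (Y(I) = -2 + (-4)² = -2 + 16 = 14)
L = -96 (L = 4*(-24) = -96)
x(q) = 8/(-8 + 1/(-18 + q)) (x(q) = 8/(-8 + 1/(q - 18)) = 8/(-8 + 1/(-18 + q)))
J(j, t) = -148 (J(j, t) = 14 - 1*162 = 14 - 162 = -148)
G(658, -236) + J(O(L), x(((-3)³)²)) = -637 - 148 = -785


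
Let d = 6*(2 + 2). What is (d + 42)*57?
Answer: 3762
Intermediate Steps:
d = 24 (d = 6*4 = 24)
(d + 42)*57 = (24 + 42)*57 = 66*57 = 3762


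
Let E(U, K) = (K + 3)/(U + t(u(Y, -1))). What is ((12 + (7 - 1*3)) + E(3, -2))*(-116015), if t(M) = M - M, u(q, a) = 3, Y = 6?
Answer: -5684735/3 ≈ -1.8949e+6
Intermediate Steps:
t(M) = 0
E(U, K) = (3 + K)/U (E(U, K) = (K + 3)/(U + 0) = (3 + K)/U)
((12 + (7 - 1*3)) + E(3, -2))*(-116015) = ((12 + (7 - 1*3)) + (3 - 2)/3)*(-116015) = ((12 + (7 - 3)) + (1/3)*1)*(-116015) = ((12 + 4) + 1/3)*(-116015) = (16 + 1/3)*(-116015) = (49/3)*(-116015) = -5684735/3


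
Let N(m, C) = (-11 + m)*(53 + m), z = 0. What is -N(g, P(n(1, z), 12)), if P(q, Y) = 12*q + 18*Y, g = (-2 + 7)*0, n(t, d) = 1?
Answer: 583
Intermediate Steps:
g = 0 (g = 5*0 = 0)
-N(g, P(n(1, z), 12)) = -(-583 + 0² + 42*0) = -(-583 + 0 + 0) = -1*(-583) = 583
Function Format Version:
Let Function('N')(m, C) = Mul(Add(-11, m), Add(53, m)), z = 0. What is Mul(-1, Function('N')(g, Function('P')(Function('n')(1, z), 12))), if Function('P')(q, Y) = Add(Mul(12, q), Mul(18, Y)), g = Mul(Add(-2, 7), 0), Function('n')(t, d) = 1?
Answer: 583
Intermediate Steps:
g = 0 (g = Mul(5, 0) = 0)
Mul(-1, Function('N')(g, Function('P')(Function('n')(1, z), 12))) = Mul(-1, Add(-583, Pow(0, 2), Mul(42, 0))) = Mul(-1, Add(-583, 0, 0)) = Mul(-1, -583) = 583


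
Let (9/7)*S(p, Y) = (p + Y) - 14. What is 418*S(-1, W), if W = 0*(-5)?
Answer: -14630/3 ≈ -4876.7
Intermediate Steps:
W = 0
S(p, Y) = -98/9 + 7*Y/9 + 7*p/9 (S(p, Y) = 7*((p + Y) - 14)/9 = 7*((Y + p) - 14)/9 = 7*(-14 + Y + p)/9 = -98/9 + 7*Y/9 + 7*p/9)
418*S(-1, W) = 418*(-98/9 + (7/9)*0 + (7/9)*(-1)) = 418*(-98/9 + 0 - 7/9) = 418*(-35/3) = -14630/3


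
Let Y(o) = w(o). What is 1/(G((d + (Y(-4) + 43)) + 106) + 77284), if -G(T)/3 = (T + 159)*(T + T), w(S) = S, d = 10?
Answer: -1/214736 ≈ -4.6569e-6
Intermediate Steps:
Y(o) = o
G(T) = -6*T*(159 + T) (G(T) = -3*(T + 159)*(T + T) = -3*(159 + T)*2*T = -6*T*(159 + T))
1/(G((d + (Y(-4) + 43)) + 106) + 77284) = 1/(-6*((10 + (-4 + 43)) + 106)*(159 + ((10 + (-4 + 43)) + 106)) + 77284) = 1/(-6*((10 + 39) + 106)*(159 + ((10 + 39) + 106)) + 77284) = 1/(-6*(49 + 106)*(159 + (49 + 106)) + 77284) = 1/(-6*155*(159 + 155) + 77284) = 1/(-6*155*314 + 77284) = 1/(-292020 + 77284) = 1/(-214736) = -1/214736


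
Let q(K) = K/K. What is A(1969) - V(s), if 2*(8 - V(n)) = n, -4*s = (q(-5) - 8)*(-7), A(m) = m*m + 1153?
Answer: 31024799/8 ≈ 3.8781e+6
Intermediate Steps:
q(K) = 1
A(m) = 1153 + m² (A(m) = m² + 1153 = 1153 + m²)
s = -49/4 (s = -(1 - 8)*(-7)/4 = -(-7)*(-7)/4 = -¼*49 = -49/4 ≈ -12.250)
V(n) = 8 - n/2
A(1969) - V(s) = (1153 + 1969²) - (8 - ½*(-49/4)) = (1153 + 3876961) - (8 + 49/8) = 3878114 - 1*113/8 = 3878114 - 113/8 = 31024799/8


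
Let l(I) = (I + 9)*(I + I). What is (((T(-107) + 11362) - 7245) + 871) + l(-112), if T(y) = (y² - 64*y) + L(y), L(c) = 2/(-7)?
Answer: 324497/7 ≈ 46357.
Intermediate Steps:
l(I) = 2*I*(9 + I) (l(I) = (9 + I)*(2*I) = 2*I*(9 + I))
L(c) = -2/7 (L(c) = 2*(-⅐) = -2/7)
T(y) = -2/7 + y² - 64*y (T(y) = (y² - 64*y) - 2/7 = -2/7 + y² - 64*y)
(((T(-107) + 11362) - 7245) + 871) + l(-112) = ((((-2/7 + (-107)² - 64*(-107)) + 11362) - 7245) + 871) + 2*(-112)*(9 - 112) = ((((-2/7 + 11449 + 6848) + 11362) - 7245) + 871) + 2*(-112)*(-103) = (((128077/7 + 11362) - 7245) + 871) + 23072 = ((207611/7 - 7245) + 871) + 23072 = (156896/7 + 871) + 23072 = 162993/7 + 23072 = 324497/7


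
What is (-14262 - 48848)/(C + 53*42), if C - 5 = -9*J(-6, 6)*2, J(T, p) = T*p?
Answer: -63110/2879 ≈ -21.921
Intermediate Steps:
C = 653 (C = 5 - (-54)*6*2 = 5 - 9*(-36)*2 = 5 + 324*2 = 5 + 648 = 653)
(-14262 - 48848)/(C + 53*42) = (-14262 - 48848)/(653 + 53*42) = -63110/(653 + 2226) = -63110/2879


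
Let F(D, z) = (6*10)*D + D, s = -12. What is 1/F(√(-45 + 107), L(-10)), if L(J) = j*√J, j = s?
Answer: √62/3782 ≈ 0.0020820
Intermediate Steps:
j = -12
L(J) = -12*√J
F(D, z) = 61*D (F(D, z) = 60*D + D = 61*D)
1/F(√(-45 + 107), L(-10)) = 1/(61*√(-45 + 107)) = 1/(61*√62) = √62/3782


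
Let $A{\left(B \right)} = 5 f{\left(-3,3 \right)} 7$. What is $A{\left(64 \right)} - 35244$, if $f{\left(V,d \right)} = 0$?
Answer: $-35244$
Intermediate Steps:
$A{\left(B \right)} = 0$ ($A{\left(B \right)} = 5 \cdot 0 \cdot 7 = 0 \cdot 7 = 0$)
$A{\left(64 \right)} - 35244 = 0 - 35244 = -35244$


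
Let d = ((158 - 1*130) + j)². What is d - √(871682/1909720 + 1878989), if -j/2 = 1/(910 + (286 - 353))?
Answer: 557054404/710649 - √428295738515430415/477430 ≈ -586.90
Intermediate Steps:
j = -2/843 (j = -2/(910 + (286 - 353)) = -2/(910 - 67) = -2/843 ≈ -0.0023725)
d = 557054404/710649 (d = ((158 - 1*130) - 2/843)² = ((158 - 130) - 2/843)² = (28 - 2/843)² = (23602/843)² = 557054404/710649 ≈ 783.87)
d - √(871682/1909720 + 1878989) = 557054404/710649 - √(871682/1909720 + 1878989) = 557054404/710649 - √(871682*(1/1909720) + 1878989) = 557054404/710649 - √(435841/954860 + 1878989) = 557054404/710649 - √(1794171872381/954860) = 557054404/710649 - √428295738515430415/477430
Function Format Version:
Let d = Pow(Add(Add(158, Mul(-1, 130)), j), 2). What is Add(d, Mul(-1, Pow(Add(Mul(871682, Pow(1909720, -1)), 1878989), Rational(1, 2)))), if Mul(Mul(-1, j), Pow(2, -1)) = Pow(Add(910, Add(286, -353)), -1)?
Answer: Add(Rational(557054404, 710649), Mul(Rational(-1, 477430), Pow(428295738515430415, Rational(1, 2)))) ≈ -586.90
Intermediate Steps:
j = Rational(-2, 843) (j = Mul(-2, Pow(Add(910, Add(286, -353)), -1)) = Mul(-2, Pow(Add(910, -67), -1)) = Mul(-2, Pow(843, -1)) = Mul(-2, Rational(1, 843)) = Rational(-2, 843) ≈ -0.0023725)
d = Rational(557054404, 710649) (d = Pow(Add(Add(158, Mul(-1, 130)), Rational(-2, 843)), 2) = Pow(Add(Add(158, -130), Rational(-2, 843)), 2) = Pow(Add(28, Rational(-2, 843)), 2) = Pow(Rational(23602, 843), 2) = Rational(557054404, 710649) ≈ 783.87)
Add(d, Mul(-1, Pow(Add(Mul(871682, Pow(1909720, -1)), 1878989), Rational(1, 2)))) = Add(Rational(557054404, 710649), Mul(-1, Pow(Add(Mul(871682, Pow(1909720, -1)), 1878989), Rational(1, 2)))) = Add(Rational(557054404, 710649), Mul(-1, Pow(Add(Mul(871682, Rational(1, 1909720)), 1878989), Rational(1, 2)))) = Add(Rational(557054404, 710649), Mul(-1, Pow(Add(Rational(435841, 954860), 1878989), Rational(1, 2)))) = Add(Rational(557054404, 710649), Mul(-1, Pow(Rational(1794171872381, 954860), Rational(1, 2)))) = Add(Rational(557054404, 710649), Mul(-1, Mul(Rational(1, 477430), Pow(428295738515430415, Rational(1, 2))))) = Add(Rational(557054404, 710649), Mul(Rational(-1, 477430), Pow(428295738515430415, Rational(1, 2))))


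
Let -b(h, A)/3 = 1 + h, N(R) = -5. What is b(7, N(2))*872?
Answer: -20928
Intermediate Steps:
b(h, A) = -3 - 3*h (b(h, A) = -3*(1 + h) = -3 - 3*h)
b(7, N(2))*872 = (-3 - 3*7)*872 = (-3 - 21)*872 = -24*872 = -20928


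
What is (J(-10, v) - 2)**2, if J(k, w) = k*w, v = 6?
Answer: 3844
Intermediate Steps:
(J(-10, v) - 2)**2 = (-10*6 - 2)**2 = (-60 - 2)**2 = (-62)**2 = 3844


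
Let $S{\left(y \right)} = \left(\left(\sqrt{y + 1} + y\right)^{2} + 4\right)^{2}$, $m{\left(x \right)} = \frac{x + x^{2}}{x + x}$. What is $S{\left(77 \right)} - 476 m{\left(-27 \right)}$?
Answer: $37988157 + 1851388 \sqrt{78} \approx 5.4339 \cdot 10^{7}$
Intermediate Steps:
$m{\left(x \right)} = \frac{x + x^{2}}{2 x}$
$S{\left(y \right)} = \left(4 + \left(y + \sqrt{1 + y}\right)^{2}\right)^{2}$ ($S{\left(y \right)} = \left(\left(\sqrt{1 + y} + y\right)^{2} + 4\right)^{2} = \left(\left(y + \sqrt{1 + y}\right)^{2} + 4\right)^{2} = \left(4 + \left(y + \sqrt{1 + y}\right)^{2}\right)^{2}$)
$S{\left(77 \right)} - 476 m{\left(-27 \right)} = \left(4 + \left(77 + \sqrt{1 + 77}\right)^{2}\right)^{2} - 476 \left(\frac{1}{2} + \frac{1}{2} \left(-27\right)\right) = \left(4 + \left(77 + \sqrt{78}\right)^{2}\right)^{2} - 476 \left(\frac{1}{2} - \frac{27}{2}\right) = \left(4 + \left(77 + \sqrt{78}\right)^{2}\right)^{2} - 476 \left(-13\right) = \left(4 + \left(77 + \sqrt{78}\right)^{2}\right)^{2} - -6188 = \left(4 + \left(77 + \sqrt{78}\right)^{2}\right)^{2} + 6188 = 6188 + \left(4 + \left(77 + \sqrt{78}\right)^{2}\right)^{2}$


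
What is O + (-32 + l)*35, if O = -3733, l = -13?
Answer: -5308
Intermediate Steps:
O + (-32 + l)*35 = -3733 + (-32 - 13)*35 = -3733 - 45*35 = -3733 - 1575 = -5308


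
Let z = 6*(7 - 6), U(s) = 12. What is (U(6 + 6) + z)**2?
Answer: 324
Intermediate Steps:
z = 6 (z = 6*1 = 6)
(U(6 + 6) + z)**2 = (12 + 6)**2 = 18**2 = 324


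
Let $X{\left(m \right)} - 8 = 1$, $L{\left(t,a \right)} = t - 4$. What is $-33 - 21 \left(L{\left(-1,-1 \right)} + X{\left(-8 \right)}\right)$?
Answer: $-117$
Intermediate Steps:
$L{\left(t,a \right)} = -4 + t$
$X{\left(m \right)} = 9$ ($X{\left(m \right)} = 8 + 1 = 9$)
$-33 - 21 \left(L{\left(-1,-1 \right)} + X{\left(-8 \right)}\right) = -33 - 21 \left(\left(-4 - 1\right) + 9\right) = -33 - 21 \left(-5 + 9\right) = -33 - 84 = -117$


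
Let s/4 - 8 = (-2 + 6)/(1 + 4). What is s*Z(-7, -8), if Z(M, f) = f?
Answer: -1408/5 ≈ -281.60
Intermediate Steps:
s = 176/5 (s = 32 + 4*((-2 + 6)/(1 + 4)) = 32 + 4*(4/5) = 32 + 16/5 = 176/5 ≈ 35.200)
s*Z(-7, -8) = (176/5)*(-8) = -1408/5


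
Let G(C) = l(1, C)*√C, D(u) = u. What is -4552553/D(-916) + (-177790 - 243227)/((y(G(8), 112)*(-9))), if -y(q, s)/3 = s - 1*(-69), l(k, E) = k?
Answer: 7287558313/1492164 ≈ 4883.9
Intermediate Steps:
G(C) = √C (G(C) = 1*√C = √C)
y(q, s) = -207 - 3*s (y(q, s) = -3*(s - 1*(-69)) = -3*(s + 69) = -3*(69 + s) = -207 - 3*s)
-4552553/D(-916) + (-177790 - 243227)/((y(G(8), 112)*(-9))) = -4552553/(-916) + (-177790 - 243227)/(((-207 - 3*112)*(-9))) = -4552553*(-1/916) - 421017*(-1/(9*(-207 - 336))) = 4552553/916 - 421017/((-543*(-9))) = 4552553/916 - 421017/4887 = 4552553/916 - 421017*1/4887 = 4552553/916 - 140339/1629 = 7287558313/1492164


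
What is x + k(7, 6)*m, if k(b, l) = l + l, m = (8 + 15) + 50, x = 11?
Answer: 887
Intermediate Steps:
m = 73 (m = 23 + 50 = 73)
k(b, l) = 2*l
x + k(7, 6)*m = 11 + (2*6)*73 = 11 + 12*73 = 11 + 876 = 887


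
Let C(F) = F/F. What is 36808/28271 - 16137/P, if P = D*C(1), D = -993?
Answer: 164253157/9357701 ≈ 17.553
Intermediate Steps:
C(F) = 1
P = -993 (P = -993*1 = -993)
36808/28271 - 16137/P = 36808/28271 - 16137/(-993) = 36808*(1/28271) - 16137*(-1/993) = 36808/28271 + 5379/331 = 164253157/9357701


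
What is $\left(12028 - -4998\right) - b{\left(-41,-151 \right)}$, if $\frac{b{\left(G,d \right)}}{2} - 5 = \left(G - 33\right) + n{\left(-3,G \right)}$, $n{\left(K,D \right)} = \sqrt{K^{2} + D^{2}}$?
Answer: $17164 - 26 \sqrt{10} \approx 17082.0$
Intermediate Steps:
$n{\left(K,D \right)} = \sqrt{D^{2} + K^{2}}$
$b{\left(G,d \right)} = -56 + 2 G + 2 \sqrt{9 + G^{2}}$ ($b{\left(G,d \right)} = 10 + 2 \left(\left(G - 33\right) + \sqrt{G^{2} + \left(-3\right)^{2}}\right) = 10 + 2 \left(\left(-33 + G\right) + \sqrt{G^{2} + 9}\right) = 10 + 2 \left(\left(-33 + G\right) + \sqrt{9 + G^{2}}\right) = 10 + 2 \left(-33 + G + \sqrt{9 + G^{2}}\right) = 10 + \left(-66 + 2 G + 2 \sqrt{9 + G^{2}}\right) = -56 + 2 G + 2 \sqrt{9 + G^{2}}$)
$\left(12028 - -4998\right) - b{\left(-41,-151 \right)} = \left(12028 - -4998\right) - \left(-56 + 2 \left(-41\right) + 2 \sqrt{9 + \left(-41\right)^{2}}\right) = \left(12028 + 4998\right) - \left(-56 - 82 + 2 \sqrt{9 + 1681}\right) = 17026 - \left(-56 - 82 + 2 \sqrt{1690}\right) = 17026 - \left(-56 - 82 + 2 \cdot 13 \sqrt{10}\right) = 17026 - \left(-56 - 82 + 26 \sqrt{10}\right) = 17026 - \left(-138 + 26 \sqrt{10}\right) = 17026 + \left(138 - 26 \sqrt{10}\right) = 17164 - 26 \sqrt{10}$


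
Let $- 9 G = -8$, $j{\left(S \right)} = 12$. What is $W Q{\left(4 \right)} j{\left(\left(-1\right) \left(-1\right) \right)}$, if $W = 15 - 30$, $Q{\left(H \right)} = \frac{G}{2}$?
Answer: $-80$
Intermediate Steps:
$G = \frac{8}{9}$ ($G = \left(- \frac{1}{9}\right) \left(-8\right) = \frac{8}{9} \approx 0.88889$)
$Q{\left(H \right)} = \frac{4}{9}$ ($Q{\left(H \right)} = \frac{8}{9 \cdot 2} = \frac{8}{9} \cdot \frac{1}{2} = \frac{4}{9}$)
$W = -15$
$W Q{\left(4 \right)} j{\left(\left(-1\right) \left(-1\right) \right)} = - 15 \cdot \frac{4}{9} \cdot 12 = \left(-15\right) \frac{16}{3} = -80$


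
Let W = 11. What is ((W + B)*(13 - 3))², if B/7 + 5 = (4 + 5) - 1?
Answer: 102400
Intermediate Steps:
B = 21 (B = -35 + 7*((4 + 5) - 1) = -35 + 7*(9 - 1) = -35 + 7*8 = -35 + 56 = 21)
((W + B)*(13 - 3))² = ((11 + 21)*(13 - 3))² = (32*10)² = 320² = 102400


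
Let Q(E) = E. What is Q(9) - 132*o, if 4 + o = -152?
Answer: 20601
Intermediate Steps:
o = -156 (o = -4 - 152 = -156)
Q(9) - 132*o = 9 - 132*(-156) = 9 + 20592 = 20601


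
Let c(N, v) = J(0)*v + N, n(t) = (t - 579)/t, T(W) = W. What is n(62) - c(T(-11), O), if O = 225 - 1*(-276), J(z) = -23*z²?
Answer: 165/62 ≈ 2.6613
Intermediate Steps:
O = 501 (O = 225 + 276 = 501)
n(t) = (-579 + t)/t
c(N, v) = N (c(N, v) = (-23*0²)*v + N = (-23*0)*v + N = 0*v + N = 0 + N = N)
n(62) - c(T(-11), O) = (-579 + 62)/62 - 1*(-11) = (1/62)*(-517) + 11 = -517/62 + 11 = 165/62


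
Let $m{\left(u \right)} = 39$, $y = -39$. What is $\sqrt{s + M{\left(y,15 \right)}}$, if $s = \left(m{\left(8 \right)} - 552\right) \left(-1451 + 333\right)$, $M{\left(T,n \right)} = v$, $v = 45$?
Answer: $3 \sqrt{63731} \approx 757.35$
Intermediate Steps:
$M{\left(T,n \right)} = 45$
$s = 573534$ ($s = \left(39 - 552\right) \left(-1451 + 333\right) = \left(-513\right) \left(-1118\right) = 573534$)
$\sqrt{s + M{\left(y,15 \right)}} = \sqrt{573534 + 45} = \sqrt{573579} = 3 \sqrt{63731}$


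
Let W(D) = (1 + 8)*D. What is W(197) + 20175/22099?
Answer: 39201702/22099 ≈ 1773.9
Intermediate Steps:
W(D) = 9*D
W(197) + 20175/22099 = 9*197 + 20175/22099 = 1773 + 20175*(1/22099) = 1773 + 20175/22099 = 39201702/22099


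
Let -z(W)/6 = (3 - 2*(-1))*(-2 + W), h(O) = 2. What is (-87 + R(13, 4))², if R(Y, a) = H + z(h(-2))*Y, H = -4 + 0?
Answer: 8281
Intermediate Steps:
H = -4
z(W) = 60 - 30*W (z(W) = -6*(3 - 2*(-1))*(-2 + W) = -6*(3 + 2)*(-2 + W) = -30*(-2 + W) = -6*(-10 + 5*W) = 60 - 30*W)
R(Y, a) = -4 (R(Y, a) = -4 + (60 - 30*2)*Y = -4 + (60 - 60)*Y = -4 + 0*Y = -4 + 0 = -4)
(-87 + R(13, 4))² = (-87 - 4)² = (-91)² = 8281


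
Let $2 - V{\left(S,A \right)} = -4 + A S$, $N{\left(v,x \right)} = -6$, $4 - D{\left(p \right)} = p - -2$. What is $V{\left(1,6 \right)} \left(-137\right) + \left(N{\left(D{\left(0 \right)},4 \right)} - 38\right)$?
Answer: $-44$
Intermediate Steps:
$D{\left(p \right)} = 2 - p$ ($D{\left(p \right)} = 4 - \left(p - -2\right) = 4 - \left(p + 2\right) = 4 - \left(2 + p\right) = 2 - p$)
$V{\left(S,A \right)} = 6 - A S$ ($V{\left(S,A \right)} = 2 - \left(-4 + A S\right) = 6 - A S$)
$V{\left(1,6 \right)} \left(-137\right) + \left(N{\left(D{\left(0 \right)},4 \right)} - 38\right) = \left(6 - 6 \cdot 1\right) \left(-137\right) - 44 = \left(6 - 6\right) \left(-137\right) - 44 = 0 \left(-137\right) - 44 = 0 - 44 = -44$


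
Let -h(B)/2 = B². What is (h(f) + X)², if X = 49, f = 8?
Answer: 6241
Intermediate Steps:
h(B) = -2*B²
(h(f) + X)² = (-2*8² + 49)² = (-2*64 + 49)² = (-128 + 49)² = (-79)² = 6241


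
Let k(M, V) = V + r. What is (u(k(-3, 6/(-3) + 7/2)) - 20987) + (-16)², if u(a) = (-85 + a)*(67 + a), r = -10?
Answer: -104803/4 ≈ -26201.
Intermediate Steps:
k(M, V) = -10 + V (k(M, V) = V - 10 = -10 + V)
(u(k(-3, 6/(-3) + 7/2)) - 20987) + (-16)² = ((-5695 + (-10 + (6/(-3) + 7/2))² - 18*(-10 + (6/(-3) + 7/2))) - 20987) + (-16)² = ((-5695 + (-10 + (6*(-⅓) + 7*(½)))² - 18*(-10 + (6*(-⅓) + 7*(½)))) - 20987) + 256 = ((-5695 + (-10 + (-2 + 7/2))² - 18*(-10 + (-2 + 7/2))) - 20987) + 256 = ((-5695 + (-10 + 3/2)² - 18*(-10 + 3/2)) - 20987) + 256 = ((-5695 + (-17/2)² - 18*(-17/2)) - 20987) + 256 = ((-5695 + 289/4 + 153) - 20987) + 256 = (-21879/4 - 20987) + 256 = -105827/4 + 256 = -104803/4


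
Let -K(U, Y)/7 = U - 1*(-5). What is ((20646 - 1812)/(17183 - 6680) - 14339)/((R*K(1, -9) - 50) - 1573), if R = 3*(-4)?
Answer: 50194561/3917619 ≈ 12.813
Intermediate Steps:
R = -12
K(U, Y) = -35 - 7*U (K(U, Y) = -7*(U - 1*(-5)) = -7*(U + 5) = -7*(5 + U) = -35 - 7*U)
((20646 - 1812)/(17183 - 6680) - 14339)/((R*K(1, -9) - 50) - 1573) = ((20646 - 1812)/(17183 - 6680) - 14339)/((-12*(-35 - 7*1) - 50) - 1573) = (18834/10503 - 14339)/((-12*(-35 - 7) - 50) - 1573) = (18834*(1/10503) - 14339)/((-12*(-42) - 50) - 1573) = (6278/3501 - 14339)/((504 - 50) - 1573) = -50194561/(3501*(454 - 1573)) = -50194561/3501/(-1119) = -50194561/3501*(-1/1119) = 50194561/3917619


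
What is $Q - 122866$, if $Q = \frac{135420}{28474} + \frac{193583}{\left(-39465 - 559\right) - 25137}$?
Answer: $- \frac{113980782881823}{927697157} \approx -1.2286 \cdot 10^{5}$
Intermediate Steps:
$Q = \frac{1656010139}{927697157}$ ($Q = 135420 \cdot \frac{1}{28474} + \frac{193583}{-40024 - 25137} = \frac{67710}{14237} + \frac{193583}{-65161} = \frac{67710}{14237} + 193583 \left(- \frac{1}{65161}\right) = \frac{67710}{14237} - \frac{193583}{65161} = \frac{1656010139}{927697157} \approx 1.7851$)
$Q - 122866 = \frac{1656010139}{927697157} - 122866 = - \frac{113980782881823}{927697157}$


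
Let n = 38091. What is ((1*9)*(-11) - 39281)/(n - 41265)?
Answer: 19690/1587 ≈ 12.407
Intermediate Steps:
((1*9)*(-11) - 39281)/(n - 41265) = ((1*9)*(-11) - 39281)/(38091 - 41265) = (9*(-11) - 39281)/(-3174) = (-99 - 39281)*(-1/3174) = -39380*(-1/3174) = 19690/1587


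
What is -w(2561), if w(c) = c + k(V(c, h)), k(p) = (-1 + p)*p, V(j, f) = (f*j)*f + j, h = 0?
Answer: -6558721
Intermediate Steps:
V(j, f) = j + j*f² (V(j, f) = j*f² + j = j + j*f²)
k(p) = p*(-1 + p)
w(c) = c + c*(-1 + c) (w(c) = c + (c*(1 + 0²))*(-1 + c*(1 + 0²)) = c + (c*(1 + 0))*(-1 + c*(1 + 0)) = c + (c*1)*(-1 + c*1) = c + c*(-1 + c))
-w(2561) = -1*2561² = -1*6558721 = -6558721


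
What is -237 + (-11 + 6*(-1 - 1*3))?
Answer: -272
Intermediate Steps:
-237 + (-11 + 6*(-1 - 1*3)) = -237 + (-11 + 6*(-1 - 3)) = -237 + (-11 + 6*(-4)) = -237 + (-11 - 24) = -237 - 35 = -272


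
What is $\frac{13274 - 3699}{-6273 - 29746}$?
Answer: $- \frac{9575}{36019} \approx -0.26583$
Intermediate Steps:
$\frac{13274 - 3699}{-6273 - 29746} = \frac{9575}{-36019} = 9575 \left(- \frac{1}{36019}\right) = - \frac{9575}{36019}$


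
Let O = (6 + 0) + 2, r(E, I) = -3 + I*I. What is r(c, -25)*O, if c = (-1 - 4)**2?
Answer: 4976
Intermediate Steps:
c = 25 (c = (-5)**2 = 25)
r(E, I) = -3 + I**2
O = 8 (O = 6 + 2 = 8)
r(c, -25)*O = (-3 + (-25)**2)*8 = (-3 + 625)*8 = 622*8 = 4976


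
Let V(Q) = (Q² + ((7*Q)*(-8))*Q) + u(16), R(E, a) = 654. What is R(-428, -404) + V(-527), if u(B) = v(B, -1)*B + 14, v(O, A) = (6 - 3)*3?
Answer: -15274283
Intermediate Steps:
v(O, A) = 9 (v(O, A) = 3*3 = 9)
u(B) = 14 + 9*B (u(B) = 9*B + 14 = 14 + 9*B)
V(Q) = 158 - 55*Q² (V(Q) = (Q² + ((7*Q)*(-8))*Q) + (14 + 9*16) = (Q² + (-56*Q)*Q) + (14 + 144) = (Q² - 56*Q²) + 158 = -55*Q² + 158 = 158 - 55*Q²)
R(-428, -404) + V(-527) = 654 + (158 - 55*(-527)²) = 654 + (158 - 55*277729) = 654 + (158 - 15275095) = 654 - 15274937 = -15274283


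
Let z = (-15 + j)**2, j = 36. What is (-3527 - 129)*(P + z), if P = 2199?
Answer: -9651840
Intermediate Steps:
z = 441 (z = (-15 + 36)**2 = 21**2 = 441)
(-3527 - 129)*(P + z) = (-3527 - 129)*(2199 + 441) = -3656*2640 = -9651840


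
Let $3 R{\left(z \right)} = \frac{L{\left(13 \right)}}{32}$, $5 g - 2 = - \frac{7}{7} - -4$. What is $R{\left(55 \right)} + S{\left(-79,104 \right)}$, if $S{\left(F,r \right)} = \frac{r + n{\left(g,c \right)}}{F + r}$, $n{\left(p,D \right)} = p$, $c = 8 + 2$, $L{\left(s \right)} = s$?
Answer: $\frac{2081}{480} \approx 4.3354$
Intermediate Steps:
$g = 1$ ($g = \frac{2}{5} + \frac{- \frac{7}{7} - -4}{5} = \frac{2}{5} + \frac{\left(-7\right) \frac{1}{7} + 4}{5} = \frac{2}{5} + \frac{-1 + 4}{5} = \frac{2}{5} + \frac{1}{5} \cdot 3 = \frac{2}{5} + \frac{3}{5} = 1$)
$c = 10$
$S{\left(F,r \right)} = \frac{1 + r}{F + r}$ ($S{\left(F,r \right)} = \frac{r + 1}{F + r} = \frac{1 + r}{F + r}$)
$R{\left(z \right)} = \frac{13}{96}$ ($R{\left(z \right)} = \frac{13 \cdot \frac{1}{32}}{3} = \frac{1}{3} \cdot \frac{13}{32} = \frac{13}{96}$)
$R{\left(55 \right)} + S{\left(-79,104 \right)} = \frac{13}{96} + \frac{1 + 104}{-79 + 104} = \frac{13}{96} + \frac{1}{25} \cdot 105 = \frac{13}{96} + \frac{21}{5} = \frac{2081}{480}$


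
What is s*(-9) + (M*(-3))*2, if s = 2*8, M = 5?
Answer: -174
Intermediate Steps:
s = 16
s*(-9) + (M*(-3))*2 = 16*(-9) + (5*(-3))*2 = -144 - 15*2 = -144 - 30 = -174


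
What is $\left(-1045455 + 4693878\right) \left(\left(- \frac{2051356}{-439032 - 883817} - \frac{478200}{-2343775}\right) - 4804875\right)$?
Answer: $- \frac{2174068894300171200821031}{124018416599} \approx -1.753 \cdot 10^{13}$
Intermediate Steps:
$\left(-1045455 + 4693878\right) \left(\left(- \frac{2051356}{-439032 - 883817} - \frac{478200}{-2343775}\right) - 4804875\right) = 3648423 \left(\left(- \frac{2051356}{-439032 - 883817} - - \frac{19128}{93751}\right) - 4804875\right) = 3648423 \left(\left(- \frac{2051356}{-1322849} + \frac{19128}{93751}\right) - 4804875\right) = 3648423 \left(\left(\left(-2051356\right) \left(- \frac{1}{1322849}\right) + \frac{19128}{93751}\right) - 4804875\right) = 3648423 \left(\left(\frac{2051356}{1322849} + \frac{19128}{93751}\right) - 4804875\right) = 3648423 \left(\frac{217620132028}{124018416599} - 4804875\right) = 3648423 \left(- \frac{595892771835988097}{124018416599}\right) = - \frac{2174068894300171200821031}{124018416599}$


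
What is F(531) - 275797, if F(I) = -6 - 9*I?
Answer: -280582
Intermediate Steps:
F(531) - 275797 = (-6 - 9*531) - 275797 = (-6 - 4779) - 275797 = -4785 - 275797 = -280582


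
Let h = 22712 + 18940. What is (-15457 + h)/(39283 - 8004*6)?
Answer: -26195/8741 ≈ -2.9968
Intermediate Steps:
h = 41652
(-15457 + h)/(39283 - 8004*6) = (-15457 + 41652)/(39283 - 8004*6) = 26195/(39283 - 48024) = 26195/(-8741) = 26195*(-1/8741) = -26195/8741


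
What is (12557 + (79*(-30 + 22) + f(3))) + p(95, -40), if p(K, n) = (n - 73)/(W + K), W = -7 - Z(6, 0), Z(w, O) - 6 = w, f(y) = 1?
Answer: 906263/76 ≈ 11925.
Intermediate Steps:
Z(w, O) = 6 + w
W = -19 (W = -7 - (6 + 6) = -7 - 1*12 = -7 - 12 = -19)
p(K, n) = (-73 + n)/(-19 + K) (p(K, n) = (n - 73)/(-19 + K) = (-73 + n)/(-19 + K))
(12557 + (79*(-30 + 22) + f(3))) + p(95, -40) = (12557 + (79*(-30 + 22) + 1)) + (-73 - 40)/(-19 + 95) = (12557 + (79*(-8) + 1)) - 113/76 = (12557 + (-632 + 1)) + (1/76)*(-113) = (12557 - 631) - 113/76 = 11926 - 113/76 = 906263/76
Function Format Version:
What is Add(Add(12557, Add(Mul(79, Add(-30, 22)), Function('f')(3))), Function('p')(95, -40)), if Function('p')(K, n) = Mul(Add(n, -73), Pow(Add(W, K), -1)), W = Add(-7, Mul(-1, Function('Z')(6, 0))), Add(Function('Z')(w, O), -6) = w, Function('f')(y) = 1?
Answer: Rational(906263, 76) ≈ 11925.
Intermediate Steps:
Function('Z')(w, O) = Add(6, w)
W = -19 (W = Add(-7, Mul(-1, Add(6, 6))) = Add(-7, Mul(-1, 12)) = Add(-7, -12) = -19)
Function('p')(K, n) = Mul(Pow(Add(-19, K), -1), Add(-73, n)) (Function('p')(K, n) = Mul(Add(n, -73), Pow(Add(-19, K), -1)) = Mul(Add(-73, n), Pow(Add(-19, K), -1)) = Mul(Pow(Add(-19, K), -1), Add(-73, n)))
Add(Add(12557, Add(Mul(79, Add(-30, 22)), Function('f')(3))), Function('p')(95, -40)) = Add(Add(12557, Add(Mul(79, Add(-30, 22)), 1)), Mul(Pow(Add(-19, 95), -1), Add(-73, -40))) = Add(Add(12557, Add(Mul(79, -8), 1)), Mul(Pow(76, -1), -113)) = Add(Add(12557, Add(-632, 1)), Mul(Rational(1, 76), -113)) = Add(Add(12557, -631), Rational(-113, 76)) = Add(11926, Rational(-113, 76)) = Rational(906263, 76)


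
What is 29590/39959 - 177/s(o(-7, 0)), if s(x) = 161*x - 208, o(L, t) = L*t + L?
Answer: 15525131/17781755 ≈ 0.87309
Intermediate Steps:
o(L, t) = L + L*t
s(x) = -208 + 161*x
29590/39959 - 177/s(o(-7, 0)) = 29590/39959 - 177/(-208 + 161*(-7*(1 + 0))) = 29590*(1/39959) - 177/(-208 + 161*(-7*1)) = 29590/39959 - 177/(-208 + 161*(-7)) = 29590/39959 - 177/(-208 - 1127) = 29590/39959 - 177/(-1335) = 29590/39959 - 177*(-1/1335) = 29590/39959 + 59/445 = 15525131/17781755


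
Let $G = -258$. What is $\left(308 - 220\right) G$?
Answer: $-22704$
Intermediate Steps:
$\left(308 - 220\right) G = \left(308 - 220\right) \left(-258\right) = 88 \left(-258\right) = -22704$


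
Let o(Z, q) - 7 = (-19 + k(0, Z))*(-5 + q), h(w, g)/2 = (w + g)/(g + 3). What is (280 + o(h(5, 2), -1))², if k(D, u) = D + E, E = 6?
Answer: 133225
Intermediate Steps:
k(D, u) = 6 + D (k(D, u) = D + 6 = 6 + D)
h(w, g) = 2*(g + w)/(3 + g) (h(w, g) = 2*((w + g)/(g + 3)) = 2*((g + w)/(3 + g)) = 2*(g + w)/(3 + g))
o(Z, q) = 72 - 13*q (o(Z, q) = 7 + (-19 + (6 + 0))*(-5 + q) = 7 + (-19 + 6)*(-5 + q) = 7 - 13*(-5 + q) = 7 + (65 - 13*q) = 72 - 13*q)
(280 + o(h(5, 2), -1))² = (280 + (72 - 13*(-1)))² = (280 + (72 + 13))² = (280 + 85)² = 365² = 133225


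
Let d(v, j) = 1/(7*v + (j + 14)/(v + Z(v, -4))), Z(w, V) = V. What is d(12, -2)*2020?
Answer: 4040/171 ≈ 23.626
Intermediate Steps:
d(v, j) = 1/(7*v + (14 + j)/(-4 + v)) (d(v, j) = 1/(7*v + (j + 14)/(v - 4)) = 1/(7*v + (14 + j)/(-4 + v)))
d(12, -2)*2020 = ((-4 + 12)/(14 - 2 - 28*12 + 7*12²))*2020 = (8/(14 - 2 - 336 + 7*144))*2020 = (8/(14 - 2 - 336 + 1008))*2020 = (8/684)*2020 = ((1/684)*8)*2020 = (2/171)*2020 = 4040/171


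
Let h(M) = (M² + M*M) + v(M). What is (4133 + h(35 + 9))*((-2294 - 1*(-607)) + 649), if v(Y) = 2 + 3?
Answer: -8314380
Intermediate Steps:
v(Y) = 5
h(M) = 5 + 2*M² (h(M) = (M² + M*M) + 5 = (M² + M²) + 5 = 2*M² + 5 = 5 + 2*M²)
(4133 + h(35 + 9))*((-2294 - 1*(-607)) + 649) = (4133 + (5 + 2*(35 + 9)²))*((-2294 - 1*(-607)) + 649) = (4133 + (5 + 2*44²))*((-2294 + 607) + 649) = (4133 + (5 + 2*1936))*(-1687 + 649) = (4133 + (5 + 3872))*(-1038) = (4133 + 3877)*(-1038) = 8010*(-1038) = -8314380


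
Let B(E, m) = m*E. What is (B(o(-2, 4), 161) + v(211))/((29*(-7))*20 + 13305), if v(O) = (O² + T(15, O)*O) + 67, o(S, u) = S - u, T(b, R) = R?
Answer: 88143/9245 ≈ 9.5341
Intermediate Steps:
v(O) = 67 + 2*O² (v(O) = (O² + O*O) + 67 = (O² + O²) + 67 = 2*O² + 67 = 67 + 2*O²)
B(E, m) = E*m
(B(o(-2, 4), 161) + v(211))/((29*(-7))*20 + 13305) = ((-2 - 1*4)*161 + (67 + 2*211²))/((29*(-7))*20 + 13305) = ((-2 - 4)*161 + (67 + 2*44521))/(-203*20 + 13305) = (-6*161 + (67 + 89042))/(-4060 + 13305) = (-966 + 89109)/9245 = 88143*(1/9245) = 88143/9245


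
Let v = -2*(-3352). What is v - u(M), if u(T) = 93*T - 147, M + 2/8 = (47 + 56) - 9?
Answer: -7471/4 ≈ -1867.8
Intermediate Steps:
M = 375/4 (M = -¼ + ((47 + 56) - 9) = -¼ + (103 - 9) = -¼ + 94 = 375/4 ≈ 93.750)
v = 6704
u(T) = -147 + 93*T
v - u(M) = 6704 - (-147 + 93*(375/4)) = 6704 - (-147 + 34875/4) = 6704 - 1*34287/4 = 6704 - 34287/4 = -7471/4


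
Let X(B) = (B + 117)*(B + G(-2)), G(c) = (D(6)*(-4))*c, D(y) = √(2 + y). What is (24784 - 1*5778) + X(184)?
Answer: 74390 + 4816*√2 ≈ 81201.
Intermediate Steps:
G(c) = -8*c*√2 (G(c) = (√(2 + 6)*(-4))*c = (√8*(-4))*c = ((2*√2)*(-4))*c = (-8*√2)*c = -8*c*√2)
X(B) = (117 + B)*(B + 16*√2) (X(B) = (B + 117)*(B - 8*(-2)*√2) = (117 + B)*(B + 16*√2))
(24784 - 1*5778) + X(184) = (24784 - 1*5778) + (184² + 117*184 + 1872*√2 + 16*184*√2) = (24784 - 5778) + (33856 + 21528 + 1872*√2 + 2944*√2) = 19006 + (55384 + 4816*√2) = 74390 + 4816*√2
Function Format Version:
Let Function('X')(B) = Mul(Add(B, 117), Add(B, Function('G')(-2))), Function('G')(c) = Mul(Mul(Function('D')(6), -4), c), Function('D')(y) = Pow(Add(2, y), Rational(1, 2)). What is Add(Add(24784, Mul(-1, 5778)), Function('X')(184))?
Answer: Add(74390, Mul(4816, Pow(2, Rational(1, 2)))) ≈ 81201.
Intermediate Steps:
Function('G')(c) = Mul(-8, c, Pow(2, Rational(1, 2))) (Function('G')(c) = Mul(Mul(Pow(Add(2, 6), Rational(1, 2)), -4), c) = Mul(Mul(Pow(8, Rational(1, 2)), -4), c) = Mul(Mul(Mul(2, Pow(2, Rational(1, 2))), -4), c) = Mul(Mul(-8, Pow(2, Rational(1, 2))), c) = Mul(-8, c, Pow(2, Rational(1, 2))))
Function('X')(B) = Mul(Add(117, B), Add(B, Mul(16, Pow(2, Rational(1, 2))))) (Function('X')(B) = Mul(Add(B, 117), Add(B, Mul(-8, -2, Pow(2, Rational(1, 2))))) = Mul(Add(117, B), Add(B, Mul(16, Pow(2, Rational(1, 2))))))
Add(Add(24784, Mul(-1, 5778)), Function('X')(184)) = Add(Add(24784, Mul(-1, 5778)), Add(Pow(184, 2), Mul(117, 184), Mul(1872, Pow(2, Rational(1, 2))), Mul(16, 184, Pow(2, Rational(1, 2))))) = Add(Add(24784, -5778), Add(33856, 21528, Mul(1872, Pow(2, Rational(1, 2))), Mul(2944, Pow(2, Rational(1, 2))))) = Add(19006, Add(55384, Mul(4816, Pow(2, Rational(1, 2))))) = Add(74390, Mul(4816, Pow(2, Rational(1, 2))))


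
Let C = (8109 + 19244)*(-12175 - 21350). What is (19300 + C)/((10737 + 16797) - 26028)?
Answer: -916990025/1506 ≈ -6.0889e+5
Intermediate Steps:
C = -917009325 (C = 27353*(-33525) = -917009325)
(19300 + C)/((10737 + 16797) - 26028) = (19300 - 917009325)/((10737 + 16797) - 26028) = -916990025/(27534 - 26028) = -916990025/1506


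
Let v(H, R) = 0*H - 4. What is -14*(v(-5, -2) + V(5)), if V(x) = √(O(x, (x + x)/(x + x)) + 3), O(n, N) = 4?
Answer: 56 - 14*√7 ≈ 18.959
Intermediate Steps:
v(H, R) = -4 (v(H, R) = 0 - 4 = -4)
V(x) = √7 (V(x) = √(4 + 3) = √7)
-14*(v(-5, -2) + V(5)) = -14*(-4 + √7) = 56 - 14*√7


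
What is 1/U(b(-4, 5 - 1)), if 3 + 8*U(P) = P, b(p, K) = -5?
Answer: -1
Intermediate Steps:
U(P) = -3/8 + P/8
1/U(b(-4, 5 - 1)) = 1/(-3/8 + (⅛)*(-5)) = 1/(-3/8 - 5/8) = 1/(-1) = -1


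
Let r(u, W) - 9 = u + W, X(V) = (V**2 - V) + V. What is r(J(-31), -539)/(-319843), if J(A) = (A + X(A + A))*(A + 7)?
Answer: 92042/319843 ≈ 0.28777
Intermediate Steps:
X(V) = V**2
J(A) = (7 + A)*(A + 4*A**2) (J(A) = (A + (A + A)**2)*(A + 7) = (A + (2*A)**2)*(7 + A) = (A + 4*A**2)*(7 + A) = (7 + A)*(A + 4*A**2))
r(u, W) = 9 + W + u (r(u, W) = 9 + (u + W) = 9 + (W + u) = 9 + W + u)
r(J(-31), -539)/(-319843) = (9 - 539 - 31*(7 + 4*(-31)**2 + 29*(-31)))/(-319843) = (9 - 539 - 31*(7 + 4*961 - 899))*(-1/319843) = (9 - 539 - 31*(7 + 3844 - 899))*(-1/319843) = (9 - 539 - 31*2952)*(-1/319843) = (9 - 539 - 91512)*(-1/319843) = -92042*(-1/319843) = 92042/319843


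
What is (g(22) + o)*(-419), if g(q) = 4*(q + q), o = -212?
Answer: 15084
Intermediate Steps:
g(q) = 8*q (g(q) = 4*(2*q) = 8*q)
(g(22) + o)*(-419) = (8*22 - 212)*(-419) = (176 - 212)*(-419) = -36*(-419) = 15084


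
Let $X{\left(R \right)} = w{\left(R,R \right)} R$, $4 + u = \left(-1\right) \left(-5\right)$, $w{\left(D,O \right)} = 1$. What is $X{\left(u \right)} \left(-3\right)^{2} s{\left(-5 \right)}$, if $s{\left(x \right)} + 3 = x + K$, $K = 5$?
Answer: $-27$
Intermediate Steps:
$s{\left(x \right)} = 2 + x$ ($s{\left(x \right)} = -3 + \left(x + 5\right) = -3 + \left(5 + x\right) = 2 + x$)
$u = 1$ ($u = -4 - -5 = -4 + 5 = 1$)
$X{\left(R \right)} = R$ ($X{\left(R \right)} = 1 R = R$)
$X{\left(u \right)} \left(-3\right)^{2} s{\left(-5 \right)} = 1 \left(-3\right)^{2} \left(2 - 5\right) = 1 \cdot 9 \left(-3\right) = 9 \left(-3\right) = -27$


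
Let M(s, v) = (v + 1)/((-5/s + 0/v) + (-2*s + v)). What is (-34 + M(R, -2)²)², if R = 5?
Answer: 33005025/28561 ≈ 1155.6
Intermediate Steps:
M(s, v) = (1 + v)/(v - 5/s - 2*s) (M(s, v) = (1 + v)/((-5/s + 0) + (v - 2*s)) = (1 + v)/(-5/s + (v - 2*s)) = (1 + v)/(v - 5/s - 2*s))
(-34 + M(R, -2)²)² = (-34 + (-1*5*(1 - 2)/(5 + 2*5² - 1*5*(-2)))²)² = (-34 + (-1*5*(-1)/(5 + 2*25 + 10))²)² = (-34 + (-1*5*(-1)/(5 + 50 + 10))²)² = (-34 + (-1*5*(-1)/65)²)² = (-34 + (-1*5*1/65*(-1))²)² = (-34 + (1/13)²)² = (-34 + 1/169)² = (-5745/169)² = 33005025/28561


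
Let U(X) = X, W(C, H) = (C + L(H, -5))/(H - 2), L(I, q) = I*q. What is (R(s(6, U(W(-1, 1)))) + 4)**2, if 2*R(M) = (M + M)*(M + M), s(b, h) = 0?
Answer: 16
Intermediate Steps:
W(C, H) = (C - 5*H)/(-2 + H) (W(C, H) = (C + H*(-5))/(H - 2) = (C - 5*H)/(-2 + H))
R(M) = 2*M**2 (R(M) = ((M + M)*(M + M))/2 = ((2*M)*(2*M))/2 = (4*M**2)/2 = 2*M**2)
(R(s(6, U(W(-1, 1)))) + 4)**2 = (2*0**2 + 4)**2 = (2*0 + 4)**2 = (0 + 4)**2 = 4**2 = 16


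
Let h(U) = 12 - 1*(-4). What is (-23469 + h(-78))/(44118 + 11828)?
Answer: -23453/55946 ≈ -0.41921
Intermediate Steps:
h(U) = 16 (h(U) = 12 + 4 = 16)
(-23469 + h(-78))/(44118 + 11828) = (-23469 + 16)/(44118 + 11828) = -23453/55946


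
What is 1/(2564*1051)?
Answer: 1/2694764 ≈ 3.7109e-7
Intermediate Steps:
1/(2564*1051) = (1/2564)*(1/1051) = 1/2694764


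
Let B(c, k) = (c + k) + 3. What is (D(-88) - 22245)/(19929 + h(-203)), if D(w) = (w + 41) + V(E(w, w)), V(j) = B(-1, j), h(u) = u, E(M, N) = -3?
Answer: -22293/19726 ≈ -1.1301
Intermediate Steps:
B(c, k) = 3 + c + k
V(j) = 2 + j (V(j) = 3 - 1 + j = 2 + j)
D(w) = 40 + w (D(w) = (w + 41) + (2 - 3) = (41 + w) - 1 = 40 + w)
(D(-88) - 22245)/(19929 + h(-203)) = ((40 - 88) - 22245)/(19929 - 203) = (-48 - 22245)/19726 = -22293*1/19726 = -22293/19726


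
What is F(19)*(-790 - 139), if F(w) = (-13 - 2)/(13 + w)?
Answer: 13935/32 ≈ 435.47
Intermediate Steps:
F(w) = -15/(13 + w)
F(19)*(-790 - 139) = (-15/(13 + 19))*(-790 - 139) = -15/32*(-929) = 13935/32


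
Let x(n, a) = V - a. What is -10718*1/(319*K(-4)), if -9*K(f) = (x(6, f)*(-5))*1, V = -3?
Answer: -96462/1595 ≈ -60.478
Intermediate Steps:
x(n, a) = -3 - a
K(f) = -5/3 - 5*f/9 (K(f) = -(-3 - f)*(-5)/9 = -(15 + 5*f)/9 = -5/3 - 5*f/9)
-10718*1/(319*K(-4)) = -10718*1/(319*(-5/3 - 5/9*(-4))) = -10718*1/(319*(-5/3 + 20/9)) = -10718/(319*(5/9)) = -10718/1595/9 = -10718*9/1595 = -96462/1595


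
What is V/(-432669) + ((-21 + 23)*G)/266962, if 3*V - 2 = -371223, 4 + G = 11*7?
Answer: 49645704812/173259272367 ≈ 0.28654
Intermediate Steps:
G = 73 (G = -4 + 11*7 = -4 + 77 = 73)
V = -371221/3 (V = 2/3 + (1/3)*(-371223) = 2/3 - 123741 = -371221/3 ≈ -1.2374e+5)
V/(-432669) + ((-21 + 23)*G)/266962 = -371221/3/(-432669) + ((-21 + 23)*73)/266962 = -371221/3*(-1/432669) + (2*73)*(1/266962) = 371221/1298007 + 146*(1/266962) = 371221/1298007 + 73/133481 = 49645704812/173259272367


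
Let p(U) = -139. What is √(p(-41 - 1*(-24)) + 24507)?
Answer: 4*√1523 ≈ 156.10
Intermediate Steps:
√(p(-41 - 1*(-24)) + 24507) = √(-139 + 24507) = √24368 = 4*√1523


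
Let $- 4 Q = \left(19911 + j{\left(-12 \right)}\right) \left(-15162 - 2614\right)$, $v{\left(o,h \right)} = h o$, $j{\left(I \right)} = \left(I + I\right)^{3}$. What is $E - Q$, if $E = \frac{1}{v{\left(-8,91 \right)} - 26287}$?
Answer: $- \frac{730772715421}{27015} \approx -2.7051 \cdot 10^{7}$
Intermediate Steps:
$j{\left(I \right)} = 8 I^{3}$ ($j{\left(I \right)} = \left(2 I\right)^{3} = 8 I^{3}$)
$Q = 27050628$ ($Q = - \frac{\left(19911 + 8 \left(-12\right)^{3}\right) \left(-15162 - 2614\right)}{4} = - \frac{\left(19911 + 8 \left(-1728\right)\right) \left(-17776\right)}{4} = - \frac{\left(19911 - 13824\right) \left(-17776\right)}{4} = - \frac{6087 \left(-17776\right)}{4} = \left(- \frac{1}{4}\right) \left(-108202512\right) = 27050628$)
$E = - \frac{1}{27015}$ ($E = \frac{1}{91 \left(-8\right) - 26287} = \frac{1}{-728 - 26287} = \frac{1}{-27015} = - \frac{1}{27015} \approx -3.7016 \cdot 10^{-5}$)
$E - Q = - \frac{1}{27015} - 27050628 = - \frac{730772715421}{27015}$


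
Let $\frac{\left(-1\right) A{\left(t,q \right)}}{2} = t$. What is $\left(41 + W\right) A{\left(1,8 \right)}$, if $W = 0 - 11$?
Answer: $-60$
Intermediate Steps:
$W = -11$
$A{\left(t,q \right)} = - 2 t$
$\left(41 + W\right) A{\left(1,8 \right)} = \left(41 - 11\right) \left(\left(-2\right) 1\right) = 30 \left(-2\right) = -60$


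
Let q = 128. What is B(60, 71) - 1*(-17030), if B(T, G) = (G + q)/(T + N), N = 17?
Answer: 1311509/77 ≈ 17033.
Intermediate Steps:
B(T, G) = (128 + G)/(17 + T) (B(T, G) = (G + 128)/(T + 17) = (128 + G)/(17 + T))
B(60, 71) - 1*(-17030) = (128 + 71)/(17 + 60) - 1*(-17030) = 199/77 + 17030 = 1311509/77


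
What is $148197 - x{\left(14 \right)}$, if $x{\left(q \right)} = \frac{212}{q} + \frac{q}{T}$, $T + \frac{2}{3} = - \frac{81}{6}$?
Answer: $\frac{88168793}{595} \approx 1.4818 \cdot 10^{5}$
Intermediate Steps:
$T = - \frac{85}{6}$ ($T = - \frac{2}{3} - \frac{81}{6} = - \frac{2}{3} - \frac{27}{2} = - \frac{85}{6} \approx -14.167$)
$x{\left(q \right)} = \frac{212}{q} - \frac{6 q}{85}$ ($x{\left(q \right)} = \frac{212}{q} + \frac{q}{- \frac{85}{6}} = \frac{212}{q} + q \left(- \frac{6}{85}\right) = \frac{212}{q} - \frac{6 q}{85}$)
$148197 - x{\left(14 \right)} = 148197 - \left(\frac{212}{14} - \frac{84}{85}\right) = 148197 - \left(212 \cdot \frac{1}{14} - \frac{84}{85}\right) = 148197 - \left(\frac{106}{7} - \frac{84}{85}\right) = 148197 - \frac{8422}{595} = \frac{88168793}{595}$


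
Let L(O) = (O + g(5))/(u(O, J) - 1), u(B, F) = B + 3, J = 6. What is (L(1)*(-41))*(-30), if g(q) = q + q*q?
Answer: 12710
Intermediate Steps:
u(B, F) = 3 + B
g(q) = q + q²
L(O) = (30 + O)/(2 + O) (L(O) = (O + 5*(1 + 5))/((3 + O) - 1) = (O + 5*6)/(2 + O) = (O + 30)/(2 + O) = (30 + O)/(2 + O))
(L(1)*(-41))*(-30) = (((30 + 1)/(2 + 1))*(-41))*(-30) = ((31/3)*(-41))*(-30) = -1271/3*(-30) = 12710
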